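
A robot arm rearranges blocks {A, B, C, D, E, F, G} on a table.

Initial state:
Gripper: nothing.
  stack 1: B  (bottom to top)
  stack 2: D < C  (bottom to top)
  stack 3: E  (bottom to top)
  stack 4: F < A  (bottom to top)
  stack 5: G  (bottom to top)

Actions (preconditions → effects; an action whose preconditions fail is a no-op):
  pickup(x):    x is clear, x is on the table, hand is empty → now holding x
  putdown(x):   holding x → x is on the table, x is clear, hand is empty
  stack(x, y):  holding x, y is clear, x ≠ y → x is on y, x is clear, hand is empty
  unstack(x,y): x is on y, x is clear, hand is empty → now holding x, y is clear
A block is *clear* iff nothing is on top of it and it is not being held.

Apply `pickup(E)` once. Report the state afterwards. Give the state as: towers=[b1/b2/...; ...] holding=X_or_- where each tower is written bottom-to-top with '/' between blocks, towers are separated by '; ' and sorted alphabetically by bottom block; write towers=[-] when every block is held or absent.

towers=[B; D/C; F/A; G] holding=E

before: towers=[B; D/C; E; F/A; G] holding=-
pre[pickup(E)]: clear(E) yes, ontable(E) yes, handempty yes
all met → apply pickup(E)
after:  towers=[B; D/C; F/A; G] holding=E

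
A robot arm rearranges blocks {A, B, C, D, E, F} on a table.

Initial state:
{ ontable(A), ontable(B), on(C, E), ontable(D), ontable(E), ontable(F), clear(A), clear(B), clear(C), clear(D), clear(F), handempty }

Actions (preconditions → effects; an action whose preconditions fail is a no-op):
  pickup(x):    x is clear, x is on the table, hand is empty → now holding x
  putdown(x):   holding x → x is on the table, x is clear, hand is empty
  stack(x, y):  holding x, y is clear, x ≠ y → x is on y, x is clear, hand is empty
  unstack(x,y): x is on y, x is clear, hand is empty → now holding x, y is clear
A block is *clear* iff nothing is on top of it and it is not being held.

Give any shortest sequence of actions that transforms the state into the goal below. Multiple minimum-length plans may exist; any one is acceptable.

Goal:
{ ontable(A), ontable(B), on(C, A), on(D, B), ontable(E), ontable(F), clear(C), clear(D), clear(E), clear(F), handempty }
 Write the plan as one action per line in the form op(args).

pickup(D)
stack(D, B)
unstack(C, E)
stack(C, A)

step 1 (pickup(D)): towers=[A; B; E/C; F] holding=D
step 2 (stack(D, B)): towers=[A; B/D; E/C; F] holding=-
step 3 (unstack(C, E)): towers=[A; B/D; E; F] holding=C
step 4 (stack(C, A)): towers=[A/C; B/D; E; F] holding=-
goal check: towers=[A/C; B/D; E; F] holding=- — reached (length 4, optimal by BFS)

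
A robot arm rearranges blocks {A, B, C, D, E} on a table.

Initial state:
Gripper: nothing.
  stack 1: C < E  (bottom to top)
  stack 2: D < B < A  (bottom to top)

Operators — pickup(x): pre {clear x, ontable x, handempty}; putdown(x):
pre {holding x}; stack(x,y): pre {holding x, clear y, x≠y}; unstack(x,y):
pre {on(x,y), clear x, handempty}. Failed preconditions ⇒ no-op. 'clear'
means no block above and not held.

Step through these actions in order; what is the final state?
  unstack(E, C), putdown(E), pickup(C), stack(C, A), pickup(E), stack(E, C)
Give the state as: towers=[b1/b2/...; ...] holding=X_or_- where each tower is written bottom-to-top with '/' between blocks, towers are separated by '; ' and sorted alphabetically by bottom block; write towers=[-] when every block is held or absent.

step 1 (unstack(E, C)): towers=[C; D/B/A] holding=E
step 2 (putdown(E)): towers=[C; D/B/A; E] holding=-
step 3 (pickup(C)): towers=[D/B/A; E] holding=C
step 4 (stack(C, A)): towers=[D/B/A/C; E] holding=-
step 5 (pickup(E)): towers=[D/B/A/C] holding=E
step 6 (stack(E, C)): towers=[D/B/A/C/E] holding=-

towers=[D/B/A/C/E] holding=-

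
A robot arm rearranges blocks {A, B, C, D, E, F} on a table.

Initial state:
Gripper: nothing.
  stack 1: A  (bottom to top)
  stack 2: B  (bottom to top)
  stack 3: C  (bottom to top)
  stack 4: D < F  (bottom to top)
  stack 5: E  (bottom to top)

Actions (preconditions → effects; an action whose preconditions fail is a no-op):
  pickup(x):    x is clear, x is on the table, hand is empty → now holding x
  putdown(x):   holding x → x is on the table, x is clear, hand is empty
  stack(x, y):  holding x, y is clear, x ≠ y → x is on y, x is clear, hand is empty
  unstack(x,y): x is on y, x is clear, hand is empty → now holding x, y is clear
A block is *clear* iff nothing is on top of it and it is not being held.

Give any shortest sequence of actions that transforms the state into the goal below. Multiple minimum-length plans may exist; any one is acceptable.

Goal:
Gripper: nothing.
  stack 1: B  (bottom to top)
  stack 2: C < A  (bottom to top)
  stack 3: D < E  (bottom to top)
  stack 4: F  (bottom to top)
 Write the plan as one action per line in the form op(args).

unstack(F, D)
putdown(F)
pickup(A)
stack(A, C)
pickup(E)
stack(E, D)

step 1 (unstack(F, D)): towers=[A; B; C; D; E] holding=F
step 2 (putdown(F)): towers=[A; B; C; D; E; F] holding=-
step 3 (pickup(A)): towers=[B; C; D; E; F] holding=A
step 4 (stack(A, C)): towers=[B; C/A; D; E; F] holding=-
step 5 (pickup(E)): towers=[B; C/A; D; F] holding=E
step 6 (stack(E, D)): towers=[B; C/A; D/E; F] holding=-
goal check: towers=[B; C/A; D/E; F] holding=- — reached (length 6, optimal by BFS)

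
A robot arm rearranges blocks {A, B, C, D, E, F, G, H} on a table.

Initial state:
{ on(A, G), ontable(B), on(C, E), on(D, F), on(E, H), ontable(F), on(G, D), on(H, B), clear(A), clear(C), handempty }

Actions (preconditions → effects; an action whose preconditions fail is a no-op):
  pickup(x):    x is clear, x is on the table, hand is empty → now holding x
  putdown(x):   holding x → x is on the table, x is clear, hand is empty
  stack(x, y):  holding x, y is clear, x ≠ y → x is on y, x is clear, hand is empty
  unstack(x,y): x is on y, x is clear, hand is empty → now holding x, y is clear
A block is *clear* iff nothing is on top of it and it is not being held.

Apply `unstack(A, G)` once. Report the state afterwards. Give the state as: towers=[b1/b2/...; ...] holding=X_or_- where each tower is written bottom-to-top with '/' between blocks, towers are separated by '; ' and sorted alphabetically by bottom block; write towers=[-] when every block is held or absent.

before: towers=[B/H/E/C; F/D/G/A] holding=-
pre[unstack(A, G)]: on(A,G) ok, clear(A) ok, handempty ok
all met → apply unstack(A, G)
after:  towers=[B/H/E/C; F/D/G] holding=A

towers=[B/H/E/C; F/D/G] holding=A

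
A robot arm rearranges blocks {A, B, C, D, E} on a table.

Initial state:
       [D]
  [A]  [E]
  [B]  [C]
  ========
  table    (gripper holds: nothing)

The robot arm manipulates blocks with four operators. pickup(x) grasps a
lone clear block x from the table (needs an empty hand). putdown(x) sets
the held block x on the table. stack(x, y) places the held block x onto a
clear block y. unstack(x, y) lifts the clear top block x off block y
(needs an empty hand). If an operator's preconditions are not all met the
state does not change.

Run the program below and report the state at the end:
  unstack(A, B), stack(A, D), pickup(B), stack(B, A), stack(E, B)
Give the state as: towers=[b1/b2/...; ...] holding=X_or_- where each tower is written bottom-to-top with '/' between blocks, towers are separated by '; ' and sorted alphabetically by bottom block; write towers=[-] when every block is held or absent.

step 1 (unstack(A, B)): towers=[B; C/E/D] holding=A
step 2 (stack(A, D)): towers=[B; C/E/D/A] holding=-
step 3 (pickup(B)): towers=[C/E/D/A] holding=B
step 4 (stack(B, A)): towers=[C/E/D/A/B] holding=-
step 5 (stack(E, B)) [no-op]: towers=[C/E/D/A/B] holding=-

towers=[C/E/D/A/B] holding=-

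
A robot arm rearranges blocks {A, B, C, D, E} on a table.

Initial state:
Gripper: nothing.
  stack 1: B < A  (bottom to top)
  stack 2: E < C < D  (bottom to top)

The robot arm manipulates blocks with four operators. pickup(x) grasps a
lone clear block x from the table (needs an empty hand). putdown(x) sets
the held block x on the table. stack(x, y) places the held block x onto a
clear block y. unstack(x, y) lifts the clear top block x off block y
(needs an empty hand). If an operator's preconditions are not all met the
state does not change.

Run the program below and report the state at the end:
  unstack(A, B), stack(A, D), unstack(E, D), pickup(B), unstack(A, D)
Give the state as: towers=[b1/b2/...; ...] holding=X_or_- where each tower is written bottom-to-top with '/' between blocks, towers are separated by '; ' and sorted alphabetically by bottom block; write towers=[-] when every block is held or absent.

step 1 (unstack(A, B)): towers=[B; E/C/D] holding=A
step 2 (stack(A, D)): towers=[B; E/C/D/A] holding=-
step 3 (unstack(E, D)) [no-op]: towers=[B; E/C/D/A] holding=-
step 4 (pickup(B)): towers=[E/C/D/A] holding=B
step 5 (unstack(A, D)) [no-op]: towers=[E/C/D/A] holding=B

towers=[E/C/D/A] holding=B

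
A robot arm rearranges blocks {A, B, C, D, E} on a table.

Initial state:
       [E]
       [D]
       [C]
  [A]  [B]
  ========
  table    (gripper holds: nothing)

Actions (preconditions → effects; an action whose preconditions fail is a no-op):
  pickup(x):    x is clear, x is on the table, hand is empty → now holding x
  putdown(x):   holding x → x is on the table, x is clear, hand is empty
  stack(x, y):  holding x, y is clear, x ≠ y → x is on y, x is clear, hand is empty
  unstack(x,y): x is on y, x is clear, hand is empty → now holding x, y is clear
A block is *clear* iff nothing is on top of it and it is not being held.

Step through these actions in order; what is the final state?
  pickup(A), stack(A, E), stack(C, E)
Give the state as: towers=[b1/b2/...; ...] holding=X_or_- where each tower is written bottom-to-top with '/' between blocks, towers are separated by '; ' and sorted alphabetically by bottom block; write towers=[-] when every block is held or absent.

towers=[B/C/D/E/A] holding=-

step 1 (pickup(A)): towers=[B/C/D/E] holding=A
step 2 (stack(A, E)): towers=[B/C/D/E/A] holding=-
step 3 (stack(C, E)) [no-op]: towers=[B/C/D/E/A] holding=-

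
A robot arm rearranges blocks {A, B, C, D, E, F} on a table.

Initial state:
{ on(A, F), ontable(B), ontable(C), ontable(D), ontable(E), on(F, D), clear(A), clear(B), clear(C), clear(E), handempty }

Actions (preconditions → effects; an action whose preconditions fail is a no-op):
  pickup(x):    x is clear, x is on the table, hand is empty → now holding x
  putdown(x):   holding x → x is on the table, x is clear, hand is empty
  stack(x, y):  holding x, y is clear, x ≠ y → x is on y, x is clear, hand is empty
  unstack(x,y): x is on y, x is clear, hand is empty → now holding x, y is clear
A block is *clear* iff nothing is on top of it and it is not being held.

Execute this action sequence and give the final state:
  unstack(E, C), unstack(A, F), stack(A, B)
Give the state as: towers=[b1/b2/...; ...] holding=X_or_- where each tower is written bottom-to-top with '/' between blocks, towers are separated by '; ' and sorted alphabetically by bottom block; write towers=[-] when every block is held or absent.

towers=[B/A; C; D/F; E] holding=-

step 1 (unstack(E, C)) [no-op]: towers=[B; C; D/F/A; E] holding=-
step 2 (unstack(A, F)): towers=[B; C; D/F; E] holding=A
step 3 (stack(A, B)): towers=[B/A; C; D/F; E] holding=-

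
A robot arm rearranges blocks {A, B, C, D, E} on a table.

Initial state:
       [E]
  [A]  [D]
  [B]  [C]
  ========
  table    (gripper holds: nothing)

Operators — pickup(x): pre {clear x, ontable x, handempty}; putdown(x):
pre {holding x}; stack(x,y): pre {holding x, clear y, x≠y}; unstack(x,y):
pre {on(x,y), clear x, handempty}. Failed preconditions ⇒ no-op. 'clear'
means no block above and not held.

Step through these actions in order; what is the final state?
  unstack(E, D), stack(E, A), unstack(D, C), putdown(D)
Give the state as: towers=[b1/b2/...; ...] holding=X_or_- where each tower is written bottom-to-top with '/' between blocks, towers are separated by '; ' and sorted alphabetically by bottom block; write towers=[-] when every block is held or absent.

step 1 (unstack(E, D)): towers=[B/A; C/D] holding=E
step 2 (stack(E, A)): towers=[B/A/E; C/D] holding=-
step 3 (unstack(D, C)): towers=[B/A/E; C] holding=D
step 4 (putdown(D)): towers=[B/A/E; C; D] holding=-

towers=[B/A/E; C; D] holding=-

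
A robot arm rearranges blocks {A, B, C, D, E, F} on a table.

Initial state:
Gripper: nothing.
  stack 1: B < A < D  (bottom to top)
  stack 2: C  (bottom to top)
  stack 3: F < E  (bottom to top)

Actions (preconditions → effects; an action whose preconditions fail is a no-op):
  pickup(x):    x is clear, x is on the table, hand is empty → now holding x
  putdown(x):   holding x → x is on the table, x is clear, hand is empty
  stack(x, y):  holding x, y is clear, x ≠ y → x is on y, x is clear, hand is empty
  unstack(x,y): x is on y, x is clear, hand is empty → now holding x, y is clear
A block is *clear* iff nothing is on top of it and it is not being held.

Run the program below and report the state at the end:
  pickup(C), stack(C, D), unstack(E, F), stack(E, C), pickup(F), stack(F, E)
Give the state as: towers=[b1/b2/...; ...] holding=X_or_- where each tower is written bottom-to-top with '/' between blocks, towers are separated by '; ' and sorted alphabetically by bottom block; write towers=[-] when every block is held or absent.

step 1 (pickup(C)): towers=[B/A/D; F/E] holding=C
step 2 (stack(C, D)): towers=[B/A/D/C; F/E] holding=-
step 3 (unstack(E, F)): towers=[B/A/D/C; F] holding=E
step 4 (stack(E, C)): towers=[B/A/D/C/E; F] holding=-
step 5 (pickup(F)): towers=[B/A/D/C/E] holding=F
step 6 (stack(F, E)): towers=[B/A/D/C/E/F] holding=-

towers=[B/A/D/C/E/F] holding=-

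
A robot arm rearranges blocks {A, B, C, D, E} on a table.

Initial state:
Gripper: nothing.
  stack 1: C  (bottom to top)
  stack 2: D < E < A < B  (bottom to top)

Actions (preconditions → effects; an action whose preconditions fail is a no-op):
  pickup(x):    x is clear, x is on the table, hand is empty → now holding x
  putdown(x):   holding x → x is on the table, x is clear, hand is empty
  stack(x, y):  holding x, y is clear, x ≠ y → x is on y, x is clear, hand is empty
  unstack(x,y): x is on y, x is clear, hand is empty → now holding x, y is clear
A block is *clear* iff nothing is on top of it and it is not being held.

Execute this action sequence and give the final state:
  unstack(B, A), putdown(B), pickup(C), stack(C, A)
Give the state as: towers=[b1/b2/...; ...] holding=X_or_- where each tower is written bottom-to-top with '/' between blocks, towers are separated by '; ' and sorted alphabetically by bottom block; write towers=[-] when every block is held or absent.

step 1 (unstack(B, A)): towers=[C; D/E/A] holding=B
step 2 (putdown(B)): towers=[B; C; D/E/A] holding=-
step 3 (pickup(C)): towers=[B; D/E/A] holding=C
step 4 (stack(C, A)): towers=[B; D/E/A/C] holding=-

towers=[B; D/E/A/C] holding=-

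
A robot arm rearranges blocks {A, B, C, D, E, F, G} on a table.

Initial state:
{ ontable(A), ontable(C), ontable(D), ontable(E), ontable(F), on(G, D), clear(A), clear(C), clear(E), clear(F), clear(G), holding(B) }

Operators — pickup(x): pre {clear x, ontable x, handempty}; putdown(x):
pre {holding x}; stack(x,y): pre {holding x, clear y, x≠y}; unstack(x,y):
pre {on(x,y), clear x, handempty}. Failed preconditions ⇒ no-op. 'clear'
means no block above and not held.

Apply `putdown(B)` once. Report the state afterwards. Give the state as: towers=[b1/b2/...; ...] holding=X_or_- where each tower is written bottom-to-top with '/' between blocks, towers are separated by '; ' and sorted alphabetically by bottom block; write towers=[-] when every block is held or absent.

towers=[A; B; C; D/G; E; F] holding=-

before: towers=[A; C; D/G; E; F] holding=B
pre[putdown(B)]: holding(B) ✓
all met → apply putdown(B)
after:  towers=[A; B; C; D/G; E; F] holding=-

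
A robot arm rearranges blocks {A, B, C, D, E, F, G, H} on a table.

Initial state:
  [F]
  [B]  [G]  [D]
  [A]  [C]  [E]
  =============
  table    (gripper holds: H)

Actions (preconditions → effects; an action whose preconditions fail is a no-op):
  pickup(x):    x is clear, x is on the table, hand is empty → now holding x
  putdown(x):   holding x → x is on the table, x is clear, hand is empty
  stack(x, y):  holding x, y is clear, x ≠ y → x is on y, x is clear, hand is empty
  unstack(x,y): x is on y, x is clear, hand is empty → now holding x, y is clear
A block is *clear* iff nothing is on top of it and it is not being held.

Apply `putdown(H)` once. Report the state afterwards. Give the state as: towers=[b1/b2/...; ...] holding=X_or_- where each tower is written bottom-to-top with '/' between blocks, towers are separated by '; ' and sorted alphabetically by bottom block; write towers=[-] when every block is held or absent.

before: towers=[A/B/F; C/G; E/D] holding=H
pre[putdown(H)]: holding(H) ✓
all met → apply putdown(H)
after:  towers=[A/B/F; C/G; E/D; H] holding=-

towers=[A/B/F; C/G; E/D; H] holding=-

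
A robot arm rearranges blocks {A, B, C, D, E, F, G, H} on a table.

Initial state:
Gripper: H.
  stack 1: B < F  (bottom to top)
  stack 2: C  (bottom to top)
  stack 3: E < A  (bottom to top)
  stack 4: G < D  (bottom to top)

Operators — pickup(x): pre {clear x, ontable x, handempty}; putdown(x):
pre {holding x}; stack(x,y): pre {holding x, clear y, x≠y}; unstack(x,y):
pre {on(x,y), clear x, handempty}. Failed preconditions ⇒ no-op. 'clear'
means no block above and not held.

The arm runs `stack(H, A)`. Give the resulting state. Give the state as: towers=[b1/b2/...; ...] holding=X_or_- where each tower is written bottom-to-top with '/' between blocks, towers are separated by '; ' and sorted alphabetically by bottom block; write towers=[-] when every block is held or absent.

towers=[B/F; C; E/A/H; G/D] holding=-

before: towers=[B/F; C; E/A; G/D] holding=H
pre[stack(H, A)]: holding(H) ✓, clear(A) ✓, H≠A ✓
all met → apply stack(H, A)
after:  towers=[B/F; C; E/A/H; G/D] holding=-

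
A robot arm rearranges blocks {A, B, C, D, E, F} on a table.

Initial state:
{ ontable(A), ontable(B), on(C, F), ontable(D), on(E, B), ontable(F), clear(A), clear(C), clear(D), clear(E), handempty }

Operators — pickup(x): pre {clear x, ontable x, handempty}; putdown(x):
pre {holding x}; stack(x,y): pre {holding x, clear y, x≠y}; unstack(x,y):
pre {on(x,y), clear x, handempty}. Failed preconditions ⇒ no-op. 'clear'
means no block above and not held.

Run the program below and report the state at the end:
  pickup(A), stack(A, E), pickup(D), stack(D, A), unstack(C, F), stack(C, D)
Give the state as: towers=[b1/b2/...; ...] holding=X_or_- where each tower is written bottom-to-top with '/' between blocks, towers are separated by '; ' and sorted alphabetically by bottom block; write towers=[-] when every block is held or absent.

step 1 (pickup(A)): towers=[B/E; D; F/C] holding=A
step 2 (stack(A, E)): towers=[B/E/A; D; F/C] holding=-
step 3 (pickup(D)): towers=[B/E/A; F/C] holding=D
step 4 (stack(D, A)): towers=[B/E/A/D; F/C] holding=-
step 5 (unstack(C, F)): towers=[B/E/A/D; F] holding=C
step 6 (stack(C, D)): towers=[B/E/A/D/C; F] holding=-

towers=[B/E/A/D/C; F] holding=-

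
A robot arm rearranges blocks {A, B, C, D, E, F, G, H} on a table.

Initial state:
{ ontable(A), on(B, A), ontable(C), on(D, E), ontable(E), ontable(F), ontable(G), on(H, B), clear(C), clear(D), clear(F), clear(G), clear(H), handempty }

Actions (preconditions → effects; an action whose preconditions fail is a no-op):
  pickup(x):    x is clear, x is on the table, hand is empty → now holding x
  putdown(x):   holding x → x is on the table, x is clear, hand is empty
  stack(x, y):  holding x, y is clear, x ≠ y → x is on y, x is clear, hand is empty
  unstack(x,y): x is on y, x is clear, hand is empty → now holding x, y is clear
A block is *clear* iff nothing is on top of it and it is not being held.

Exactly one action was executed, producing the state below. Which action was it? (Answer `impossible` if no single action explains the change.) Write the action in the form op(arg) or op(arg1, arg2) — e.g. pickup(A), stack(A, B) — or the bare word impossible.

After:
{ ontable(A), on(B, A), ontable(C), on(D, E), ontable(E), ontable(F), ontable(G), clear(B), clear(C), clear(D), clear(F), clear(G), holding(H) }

target: towers=[A/B; C; E/D; F; G] holding=H
         pickup(G) → towers=[A/B/H; C; E/D; F] holding=G
     unstack(H, B) → towers=[A/B; C; E/D; F; G] holding=H  ← match
         pickup(F) → towers=[A/B/H; C; E/D; G] holding=F
     unstack(D, E) → towers=[A/B/H; C; E; F; G] holding=D
         pickup(C) → towers=[A/B/H; E/D; F; G] holding=C

unstack(H, B)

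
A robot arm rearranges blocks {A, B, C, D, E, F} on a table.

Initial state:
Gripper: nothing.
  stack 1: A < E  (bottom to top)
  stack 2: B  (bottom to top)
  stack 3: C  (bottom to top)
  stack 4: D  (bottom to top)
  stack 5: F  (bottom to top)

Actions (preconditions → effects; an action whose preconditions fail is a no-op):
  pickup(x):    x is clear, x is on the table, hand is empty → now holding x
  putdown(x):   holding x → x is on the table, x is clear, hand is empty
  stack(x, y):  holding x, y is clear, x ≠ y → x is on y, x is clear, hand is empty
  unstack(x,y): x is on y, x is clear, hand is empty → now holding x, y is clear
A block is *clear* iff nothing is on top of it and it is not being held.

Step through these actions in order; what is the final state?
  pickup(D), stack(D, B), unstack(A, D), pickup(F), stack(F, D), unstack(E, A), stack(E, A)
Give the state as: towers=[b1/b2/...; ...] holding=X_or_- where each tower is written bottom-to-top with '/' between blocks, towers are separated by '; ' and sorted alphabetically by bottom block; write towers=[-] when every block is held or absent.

towers=[A/E; B/D/F; C] holding=-

step 1 (pickup(D)): towers=[A/E; B; C; F] holding=D
step 2 (stack(D, B)): towers=[A/E; B/D; C; F] holding=-
step 3 (unstack(A, D)) [no-op]: towers=[A/E; B/D; C; F] holding=-
step 4 (pickup(F)): towers=[A/E; B/D; C] holding=F
step 5 (stack(F, D)): towers=[A/E; B/D/F; C] holding=-
step 6 (unstack(E, A)): towers=[A; B/D/F; C] holding=E
step 7 (stack(E, A)): towers=[A/E; B/D/F; C] holding=-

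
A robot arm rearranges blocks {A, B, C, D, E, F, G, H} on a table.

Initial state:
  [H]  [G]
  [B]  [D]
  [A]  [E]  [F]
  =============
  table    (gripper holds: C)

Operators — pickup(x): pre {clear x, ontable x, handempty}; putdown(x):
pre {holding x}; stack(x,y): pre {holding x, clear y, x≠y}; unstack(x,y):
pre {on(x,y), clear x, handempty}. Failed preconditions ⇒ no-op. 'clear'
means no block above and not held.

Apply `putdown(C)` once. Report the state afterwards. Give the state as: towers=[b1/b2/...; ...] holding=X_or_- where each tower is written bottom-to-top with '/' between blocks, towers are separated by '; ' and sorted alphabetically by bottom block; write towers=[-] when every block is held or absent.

before: towers=[A/B/H; E/D/G; F] holding=C
pre[putdown(C)]: holding(C) ✓
all met → apply putdown(C)
after:  towers=[A/B/H; C; E/D/G; F] holding=-

towers=[A/B/H; C; E/D/G; F] holding=-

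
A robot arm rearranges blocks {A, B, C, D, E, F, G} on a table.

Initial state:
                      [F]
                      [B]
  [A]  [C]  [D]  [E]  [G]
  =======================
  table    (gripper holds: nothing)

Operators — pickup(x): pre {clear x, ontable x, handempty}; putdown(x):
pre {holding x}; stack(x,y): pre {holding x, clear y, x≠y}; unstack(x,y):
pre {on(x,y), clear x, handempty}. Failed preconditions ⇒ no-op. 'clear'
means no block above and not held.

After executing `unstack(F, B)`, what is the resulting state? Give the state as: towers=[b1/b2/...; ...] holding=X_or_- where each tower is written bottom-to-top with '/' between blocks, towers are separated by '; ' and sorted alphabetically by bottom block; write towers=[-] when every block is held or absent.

before: towers=[A; C; D; E; G/B/F] holding=-
pre[unstack(F, B)]: on(F,B) ok, clear(F) ok, handempty ok
all met → apply unstack(F, B)
after:  towers=[A; C; D; E; G/B] holding=F

towers=[A; C; D; E; G/B] holding=F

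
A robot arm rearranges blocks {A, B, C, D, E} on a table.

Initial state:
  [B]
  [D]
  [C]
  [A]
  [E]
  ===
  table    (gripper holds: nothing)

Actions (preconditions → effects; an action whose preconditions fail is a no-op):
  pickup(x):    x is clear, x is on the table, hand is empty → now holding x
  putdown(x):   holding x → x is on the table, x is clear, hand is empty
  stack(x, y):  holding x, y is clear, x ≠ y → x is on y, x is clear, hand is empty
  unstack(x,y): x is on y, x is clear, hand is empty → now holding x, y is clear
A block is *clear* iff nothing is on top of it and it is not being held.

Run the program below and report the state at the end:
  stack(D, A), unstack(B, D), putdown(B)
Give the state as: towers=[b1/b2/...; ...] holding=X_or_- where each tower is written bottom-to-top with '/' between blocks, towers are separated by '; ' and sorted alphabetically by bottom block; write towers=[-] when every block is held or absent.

step 1 (stack(D, A)) [no-op]: towers=[E/A/C/D/B] holding=-
step 2 (unstack(B, D)): towers=[E/A/C/D] holding=B
step 3 (putdown(B)): towers=[B; E/A/C/D] holding=-

towers=[B; E/A/C/D] holding=-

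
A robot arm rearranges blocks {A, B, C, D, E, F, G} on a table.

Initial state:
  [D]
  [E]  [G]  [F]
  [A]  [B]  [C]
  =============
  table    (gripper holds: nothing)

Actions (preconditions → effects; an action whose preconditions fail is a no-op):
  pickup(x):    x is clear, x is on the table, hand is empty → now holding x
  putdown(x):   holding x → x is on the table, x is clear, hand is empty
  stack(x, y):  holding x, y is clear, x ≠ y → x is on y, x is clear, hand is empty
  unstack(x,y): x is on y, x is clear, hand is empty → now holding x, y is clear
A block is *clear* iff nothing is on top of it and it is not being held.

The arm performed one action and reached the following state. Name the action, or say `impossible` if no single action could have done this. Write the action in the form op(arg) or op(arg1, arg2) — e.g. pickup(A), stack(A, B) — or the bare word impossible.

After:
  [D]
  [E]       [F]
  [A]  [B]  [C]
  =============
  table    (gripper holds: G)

target: towers=[A/E/D; B; C/F] holding=G
     unstack(F, C) → towers=[A/E/D; B/G; C] holding=F
     unstack(G, B) → towers=[A/E/D; B; C/F] holding=G  ← match
     unstack(D, E) → towers=[A/E; B/G; C/F] holding=D

unstack(G, B)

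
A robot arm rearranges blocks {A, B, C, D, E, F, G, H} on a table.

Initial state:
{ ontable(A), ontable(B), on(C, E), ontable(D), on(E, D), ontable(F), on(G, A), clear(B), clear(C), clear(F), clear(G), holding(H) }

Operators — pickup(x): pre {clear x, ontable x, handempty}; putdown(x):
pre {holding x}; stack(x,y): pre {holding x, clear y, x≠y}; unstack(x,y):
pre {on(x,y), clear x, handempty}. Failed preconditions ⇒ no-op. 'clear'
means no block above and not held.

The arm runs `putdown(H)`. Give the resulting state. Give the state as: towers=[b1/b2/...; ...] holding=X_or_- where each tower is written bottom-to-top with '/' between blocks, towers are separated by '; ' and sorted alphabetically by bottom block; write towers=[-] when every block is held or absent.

before: towers=[A/G; B; D/E/C; F] holding=H
pre[putdown(H)]: holding(H) yes
all met → apply putdown(H)
after:  towers=[A/G; B; D/E/C; F; H] holding=-

towers=[A/G; B; D/E/C; F; H] holding=-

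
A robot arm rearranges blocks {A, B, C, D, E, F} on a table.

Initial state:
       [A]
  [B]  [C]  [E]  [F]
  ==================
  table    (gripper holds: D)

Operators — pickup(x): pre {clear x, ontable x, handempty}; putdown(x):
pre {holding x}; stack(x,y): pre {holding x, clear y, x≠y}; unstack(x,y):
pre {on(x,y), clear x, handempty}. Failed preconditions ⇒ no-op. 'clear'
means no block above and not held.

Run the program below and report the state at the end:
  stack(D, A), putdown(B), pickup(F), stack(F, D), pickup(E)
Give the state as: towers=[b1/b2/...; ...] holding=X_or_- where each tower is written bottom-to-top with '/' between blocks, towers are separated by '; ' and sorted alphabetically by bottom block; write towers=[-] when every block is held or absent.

towers=[B; C/A/D/F] holding=E

step 1 (stack(D, A)): towers=[B; C/A/D; E; F] holding=-
step 2 (putdown(B)) [no-op]: towers=[B; C/A/D; E; F] holding=-
step 3 (pickup(F)): towers=[B; C/A/D; E] holding=F
step 4 (stack(F, D)): towers=[B; C/A/D/F; E] holding=-
step 5 (pickup(E)): towers=[B; C/A/D/F] holding=E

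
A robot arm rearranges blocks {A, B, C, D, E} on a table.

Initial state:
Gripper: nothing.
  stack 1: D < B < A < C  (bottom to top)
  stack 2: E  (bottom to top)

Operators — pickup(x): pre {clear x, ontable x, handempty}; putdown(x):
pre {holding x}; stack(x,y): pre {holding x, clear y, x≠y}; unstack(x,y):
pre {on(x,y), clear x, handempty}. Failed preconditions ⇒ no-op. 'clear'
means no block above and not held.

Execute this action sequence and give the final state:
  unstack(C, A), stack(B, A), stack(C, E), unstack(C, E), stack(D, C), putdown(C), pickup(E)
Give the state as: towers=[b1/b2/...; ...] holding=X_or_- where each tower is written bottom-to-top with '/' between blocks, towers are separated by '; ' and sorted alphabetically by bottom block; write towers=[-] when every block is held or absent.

step 1 (unstack(C, A)): towers=[D/B/A; E] holding=C
step 2 (stack(B, A)) [no-op]: towers=[D/B/A; E] holding=C
step 3 (stack(C, E)): towers=[D/B/A; E/C] holding=-
step 4 (unstack(C, E)): towers=[D/B/A; E] holding=C
step 5 (stack(D, C)) [no-op]: towers=[D/B/A; E] holding=C
step 6 (putdown(C)): towers=[C; D/B/A; E] holding=-
step 7 (pickup(E)): towers=[C; D/B/A] holding=E

towers=[C; D/B/A] holding=E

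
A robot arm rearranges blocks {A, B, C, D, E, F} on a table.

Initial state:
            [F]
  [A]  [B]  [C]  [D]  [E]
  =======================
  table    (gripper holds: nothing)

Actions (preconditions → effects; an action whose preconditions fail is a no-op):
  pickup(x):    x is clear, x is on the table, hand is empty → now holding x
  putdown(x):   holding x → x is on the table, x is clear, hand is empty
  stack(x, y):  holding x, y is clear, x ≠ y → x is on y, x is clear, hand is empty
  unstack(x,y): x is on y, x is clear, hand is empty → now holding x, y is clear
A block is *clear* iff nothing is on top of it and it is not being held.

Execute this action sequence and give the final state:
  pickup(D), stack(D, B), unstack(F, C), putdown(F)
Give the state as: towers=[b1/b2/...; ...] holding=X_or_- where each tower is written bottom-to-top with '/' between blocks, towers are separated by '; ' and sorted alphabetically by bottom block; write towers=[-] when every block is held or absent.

towers=[A; B/D; C; E; F] holding=-

step 1 (pickup(D)): towers=[A; B; C/F; E] holding=D
step 2 (stack(D, B)): towers=[A; B/D; C/F; E] holding=-
step 3 (unstack(F, C)): towers=[A; B/D; C; E] holding=F
step 4 (putdown(F)): towers=[A; B/D; C; E; F] holding=-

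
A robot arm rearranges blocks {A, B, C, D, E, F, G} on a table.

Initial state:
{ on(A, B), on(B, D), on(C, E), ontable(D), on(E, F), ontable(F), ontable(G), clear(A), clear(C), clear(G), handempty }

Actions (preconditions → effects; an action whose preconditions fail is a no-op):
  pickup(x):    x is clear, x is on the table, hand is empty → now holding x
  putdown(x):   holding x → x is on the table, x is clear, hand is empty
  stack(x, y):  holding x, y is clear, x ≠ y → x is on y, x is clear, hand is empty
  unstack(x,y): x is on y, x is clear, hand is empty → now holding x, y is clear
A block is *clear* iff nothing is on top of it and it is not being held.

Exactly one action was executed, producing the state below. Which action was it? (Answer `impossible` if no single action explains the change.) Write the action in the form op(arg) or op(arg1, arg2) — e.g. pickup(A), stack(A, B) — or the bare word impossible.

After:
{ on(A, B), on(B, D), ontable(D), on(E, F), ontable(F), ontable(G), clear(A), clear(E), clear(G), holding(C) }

target: towers=[D/B/A; F/E; G] holding=C
         pickup(G) → towers=[D/B/A; F/E/C] holding=G
     unstack(A, B) → towers=[D/B; F/E/C; G] holding=A
     unstack(C, E) → towers=[D/B/A; F/E; G] holding=C  ← match

unstack(C, E)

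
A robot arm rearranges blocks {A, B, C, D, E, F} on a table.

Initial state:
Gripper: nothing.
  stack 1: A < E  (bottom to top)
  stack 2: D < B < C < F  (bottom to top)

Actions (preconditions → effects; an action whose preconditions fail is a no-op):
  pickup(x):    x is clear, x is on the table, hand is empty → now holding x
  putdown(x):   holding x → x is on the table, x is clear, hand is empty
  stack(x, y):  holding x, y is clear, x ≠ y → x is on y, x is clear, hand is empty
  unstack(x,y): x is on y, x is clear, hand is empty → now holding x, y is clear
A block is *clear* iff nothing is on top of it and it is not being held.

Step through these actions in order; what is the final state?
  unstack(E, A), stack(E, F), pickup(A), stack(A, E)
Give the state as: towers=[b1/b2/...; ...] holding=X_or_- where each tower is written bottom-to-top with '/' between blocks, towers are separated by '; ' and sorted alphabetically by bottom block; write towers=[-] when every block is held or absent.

towers=[D/B/C/F/E/A] holding=-

step 1 (unstack(E, A)): towers=[A; D/B/C/F] holding=E
step 2 (stack(E, F)): towers=[A; D/B/C/F/E] holding=-
step 3 (pickup(A)): towers=[D/B/C/F/E] holding=A
step 4 (stack(A, E)): towers=[D/B/C/F/E/A] holding=-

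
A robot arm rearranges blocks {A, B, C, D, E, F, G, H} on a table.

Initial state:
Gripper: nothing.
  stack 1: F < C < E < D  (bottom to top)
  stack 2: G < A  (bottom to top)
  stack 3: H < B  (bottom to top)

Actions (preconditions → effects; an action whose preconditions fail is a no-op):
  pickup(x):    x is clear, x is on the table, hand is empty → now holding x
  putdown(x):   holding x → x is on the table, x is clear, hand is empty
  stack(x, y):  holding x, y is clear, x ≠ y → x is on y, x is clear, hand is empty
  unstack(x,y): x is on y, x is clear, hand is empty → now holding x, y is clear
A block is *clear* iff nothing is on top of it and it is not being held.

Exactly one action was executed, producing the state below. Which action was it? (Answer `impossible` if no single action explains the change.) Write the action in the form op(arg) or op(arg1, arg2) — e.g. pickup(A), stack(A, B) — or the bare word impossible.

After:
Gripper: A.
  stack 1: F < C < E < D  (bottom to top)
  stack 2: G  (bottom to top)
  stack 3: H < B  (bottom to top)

target: towers=[F/C/E/D; G; H/B] holding=A
     unstack(A, G) → towers=[F/C/E/D; G; H/B] holding=A  ← match
     unstack(B, H) → towers=[F/C/E/D; G/A; H] holding=B
     unstack(D, E) → towers=[F/C/E; G/A; H/B] holding=D

unstack(A, G)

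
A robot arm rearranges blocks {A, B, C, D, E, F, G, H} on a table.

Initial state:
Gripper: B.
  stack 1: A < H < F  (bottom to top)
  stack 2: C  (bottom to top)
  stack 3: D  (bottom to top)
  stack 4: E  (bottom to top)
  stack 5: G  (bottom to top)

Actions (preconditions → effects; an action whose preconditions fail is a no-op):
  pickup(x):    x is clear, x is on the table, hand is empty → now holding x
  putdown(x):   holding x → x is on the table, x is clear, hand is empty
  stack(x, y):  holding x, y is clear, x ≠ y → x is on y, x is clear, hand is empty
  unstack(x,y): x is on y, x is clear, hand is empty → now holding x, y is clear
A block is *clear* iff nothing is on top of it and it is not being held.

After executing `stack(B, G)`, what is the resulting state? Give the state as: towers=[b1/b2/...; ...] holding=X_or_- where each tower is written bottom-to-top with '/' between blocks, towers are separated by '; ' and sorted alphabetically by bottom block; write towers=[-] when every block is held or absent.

before: towers=[A/H/F; C; D; E; G] holding=B
pre[stack(B, G)]: holding(B) yes, clear(G) yes, B≠G yes
all met → apply stack(B, G)
after:  towers=[A/H/F; C; D; E; G/B] holding=-

towers=[A/H/F; C; D; E; G/B] holding=-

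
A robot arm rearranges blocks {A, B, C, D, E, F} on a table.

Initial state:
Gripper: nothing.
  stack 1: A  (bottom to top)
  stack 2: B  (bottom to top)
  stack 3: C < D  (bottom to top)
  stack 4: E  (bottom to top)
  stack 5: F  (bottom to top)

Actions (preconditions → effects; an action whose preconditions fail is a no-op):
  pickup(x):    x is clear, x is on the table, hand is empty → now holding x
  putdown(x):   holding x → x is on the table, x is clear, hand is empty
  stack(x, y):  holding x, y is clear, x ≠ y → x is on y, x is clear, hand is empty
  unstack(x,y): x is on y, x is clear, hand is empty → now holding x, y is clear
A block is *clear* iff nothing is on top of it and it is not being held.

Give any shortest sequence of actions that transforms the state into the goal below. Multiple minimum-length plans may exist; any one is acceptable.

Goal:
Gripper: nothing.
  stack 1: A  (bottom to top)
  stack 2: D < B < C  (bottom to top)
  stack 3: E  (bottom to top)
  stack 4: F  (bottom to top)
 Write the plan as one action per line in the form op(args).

unstack(D, C)
putdown(D)
pickup(B)
stack(B, D)
pickup(C)
stack(C, B)

step 1 (unstack(D, C)): towers=[A; B; C; E; F] holding=D
step 2 (putdown(D)): towers=[A; B; C; D; E; F] holding=-
step 3 (pickup(B)): towers=[A; C; D; E; F] holding=B
step 4 (stack(B, D)): towers=[A; C; D/B; E; F] holding=-
step 5 (pickup(C)): towers=[A; D/B; E; F] holding=C
step 6 (stack(C, B)): towers=[A; D/B/C; E; F] holding=-
goal check: towers=[A; D/B/C; E; F] holding=- — reached (length 6, optimal by BFS)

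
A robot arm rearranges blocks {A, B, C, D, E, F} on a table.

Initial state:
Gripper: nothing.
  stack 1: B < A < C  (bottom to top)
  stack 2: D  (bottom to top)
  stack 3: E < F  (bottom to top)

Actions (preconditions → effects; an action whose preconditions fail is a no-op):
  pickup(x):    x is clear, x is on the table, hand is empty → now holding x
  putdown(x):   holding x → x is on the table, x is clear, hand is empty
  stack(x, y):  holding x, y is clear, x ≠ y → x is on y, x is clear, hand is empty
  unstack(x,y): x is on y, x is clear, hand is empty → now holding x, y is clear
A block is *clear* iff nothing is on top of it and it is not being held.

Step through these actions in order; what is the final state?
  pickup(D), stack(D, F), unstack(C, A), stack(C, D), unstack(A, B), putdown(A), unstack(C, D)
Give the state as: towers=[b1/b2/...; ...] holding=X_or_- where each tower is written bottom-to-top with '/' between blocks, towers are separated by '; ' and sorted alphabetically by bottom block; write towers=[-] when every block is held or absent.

towers=[A; B; E/F/D] holding=C

step 1 (pickup(D)): towers=[B/A/C; E/F] holding=D
step 2 (stack(D, F)): towers=[B/A/C; E/F/D] holding=-
step 3 (unstack(C, A)): towers=[B/A; E/F/D] holding=C
step 4 (stack(C, D)): towers=[B/A; E/F/D/C] holding=-
step 5 (unstack(A, B)): towers=[B; E/F/D/C] holding=A
step 6 (putdown(A)): towers=[A; B; E/F/D/C] holding=-
step 7 (unstack(C, D)): towers=[A; B; E/F/D] holding=C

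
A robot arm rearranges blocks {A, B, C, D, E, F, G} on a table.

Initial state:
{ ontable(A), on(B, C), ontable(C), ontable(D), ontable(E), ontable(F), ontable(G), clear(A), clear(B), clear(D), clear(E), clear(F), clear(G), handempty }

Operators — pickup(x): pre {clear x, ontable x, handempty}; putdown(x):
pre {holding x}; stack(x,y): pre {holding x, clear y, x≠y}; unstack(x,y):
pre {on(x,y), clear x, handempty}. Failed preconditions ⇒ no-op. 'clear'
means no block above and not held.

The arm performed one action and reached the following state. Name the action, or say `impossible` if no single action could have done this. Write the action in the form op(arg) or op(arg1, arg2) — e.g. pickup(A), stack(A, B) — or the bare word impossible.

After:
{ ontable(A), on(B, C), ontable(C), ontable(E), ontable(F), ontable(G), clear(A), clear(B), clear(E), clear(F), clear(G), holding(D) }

pickup(D)

target: towers=[A; C/B; E; F; G] holding=D
     unstack(B, C) → towers=[A; C; D; E; F; G] holding=B
         pickup(F) → towers=[A; C/B; D; E; G] holding=F
         pickup(G) → towers=[A; C/B; D; E; F] holding=G
         pickup(D) → towers=[A; C/B; E; F; G] holding=D  ← match
         pickup(A) → towers=[C/B; D; E; F; G] holding=A
         pickup(E) → towers=[A; C/B; D; F; G] holding=E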